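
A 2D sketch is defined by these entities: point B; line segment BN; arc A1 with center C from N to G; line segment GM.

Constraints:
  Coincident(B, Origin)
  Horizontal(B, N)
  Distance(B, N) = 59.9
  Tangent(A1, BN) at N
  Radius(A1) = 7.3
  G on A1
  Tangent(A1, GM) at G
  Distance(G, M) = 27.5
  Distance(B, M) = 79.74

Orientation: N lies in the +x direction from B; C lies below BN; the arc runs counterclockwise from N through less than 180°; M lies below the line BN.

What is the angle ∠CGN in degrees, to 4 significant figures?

24.17°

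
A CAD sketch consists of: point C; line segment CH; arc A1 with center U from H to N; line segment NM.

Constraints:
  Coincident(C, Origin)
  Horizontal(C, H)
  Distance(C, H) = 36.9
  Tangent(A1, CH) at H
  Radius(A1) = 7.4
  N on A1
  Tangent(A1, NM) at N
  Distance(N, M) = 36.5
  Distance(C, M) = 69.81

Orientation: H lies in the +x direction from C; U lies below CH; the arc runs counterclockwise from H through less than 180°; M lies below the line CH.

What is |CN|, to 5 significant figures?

34.420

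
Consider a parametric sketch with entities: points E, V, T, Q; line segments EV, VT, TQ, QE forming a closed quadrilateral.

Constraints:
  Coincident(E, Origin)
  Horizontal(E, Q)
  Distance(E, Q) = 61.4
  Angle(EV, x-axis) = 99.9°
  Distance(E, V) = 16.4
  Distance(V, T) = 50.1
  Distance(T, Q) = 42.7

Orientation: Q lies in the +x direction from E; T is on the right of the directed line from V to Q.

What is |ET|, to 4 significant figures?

36.05

Checks: |VT| = 50.10 ✓; |TQ| = 42.70 ✓.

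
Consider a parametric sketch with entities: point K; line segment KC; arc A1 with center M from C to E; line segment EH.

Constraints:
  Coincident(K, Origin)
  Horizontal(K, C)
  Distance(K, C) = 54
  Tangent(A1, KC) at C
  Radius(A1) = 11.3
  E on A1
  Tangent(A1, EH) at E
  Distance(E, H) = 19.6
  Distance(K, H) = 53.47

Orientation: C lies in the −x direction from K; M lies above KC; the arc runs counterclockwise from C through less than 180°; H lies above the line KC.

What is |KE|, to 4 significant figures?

44.28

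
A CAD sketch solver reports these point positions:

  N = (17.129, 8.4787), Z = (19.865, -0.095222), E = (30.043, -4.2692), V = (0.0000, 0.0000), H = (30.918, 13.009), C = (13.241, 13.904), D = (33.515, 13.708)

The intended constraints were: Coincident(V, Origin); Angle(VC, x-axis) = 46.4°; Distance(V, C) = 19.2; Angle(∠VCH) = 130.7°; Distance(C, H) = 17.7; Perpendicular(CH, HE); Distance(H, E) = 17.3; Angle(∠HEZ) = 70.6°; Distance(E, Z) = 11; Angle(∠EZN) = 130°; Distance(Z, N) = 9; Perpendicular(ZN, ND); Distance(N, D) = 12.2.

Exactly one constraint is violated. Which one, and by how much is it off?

Distance(N, D) = 12.2 — off by 5.00.

V = (0.00, 0.00) ✓; VC at 46.40° ✓; |VC| = 19.20 ✓; ∠VCH = 130.7° ✓; |CH| = 17.70 ✓; ∠(CH, HE) = 90.00° ✓; |HE| = 17.30 ✓; ∠HEZ = 70.60° ✓; |EZ| = 11.00 ✓; ∠EZN = 130.0° ✓; |ZN| = 9.000 ✓; ∠(ZN, ND) = 90.00° ✓; |ND| = 17.20 ✗.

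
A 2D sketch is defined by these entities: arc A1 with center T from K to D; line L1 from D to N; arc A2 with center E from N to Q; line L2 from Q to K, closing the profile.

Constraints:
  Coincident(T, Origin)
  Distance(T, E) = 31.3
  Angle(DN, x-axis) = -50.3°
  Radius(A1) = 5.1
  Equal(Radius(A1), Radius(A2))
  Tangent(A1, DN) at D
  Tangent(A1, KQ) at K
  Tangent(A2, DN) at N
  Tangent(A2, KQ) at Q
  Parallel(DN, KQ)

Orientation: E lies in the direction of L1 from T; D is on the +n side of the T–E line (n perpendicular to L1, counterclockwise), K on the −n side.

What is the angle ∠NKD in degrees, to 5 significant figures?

71.950°

The slot axis is L1's direction at -50.3°, so u = (cos -50.3°, sin -50.3°) = (0.63877, -0.76940) and n = (−sin -50.3°, cos -50.3°) = (0.76940, 0.63877). T is at the origin and E lies 31.3 along u from T, so E = 31.3·u = (19.993, -24.082). Tangency of A1 to both parallel lines with radius 5.1 puts D and K at T ± 5.1·n: D = (3.9239, 3.2577), K = (-3.9239, -3.2577). Equal radii place N and Q the same way about E: N = E + 5.1·n = (23.917, -20.824), Q = E − 5.1·n = (16.069, -27.340). Then cos ∠NKD = KN·KD / (|KN||KD|), giving 71.950°.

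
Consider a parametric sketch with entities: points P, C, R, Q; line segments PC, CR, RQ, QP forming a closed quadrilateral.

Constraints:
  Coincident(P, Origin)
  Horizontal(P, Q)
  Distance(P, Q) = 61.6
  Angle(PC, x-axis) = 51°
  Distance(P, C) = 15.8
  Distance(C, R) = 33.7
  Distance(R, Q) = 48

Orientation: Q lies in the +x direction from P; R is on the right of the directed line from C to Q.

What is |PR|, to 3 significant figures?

27.3

Checks: |CR| = 33.70 ✓; |RQ| = 48.00 ✓.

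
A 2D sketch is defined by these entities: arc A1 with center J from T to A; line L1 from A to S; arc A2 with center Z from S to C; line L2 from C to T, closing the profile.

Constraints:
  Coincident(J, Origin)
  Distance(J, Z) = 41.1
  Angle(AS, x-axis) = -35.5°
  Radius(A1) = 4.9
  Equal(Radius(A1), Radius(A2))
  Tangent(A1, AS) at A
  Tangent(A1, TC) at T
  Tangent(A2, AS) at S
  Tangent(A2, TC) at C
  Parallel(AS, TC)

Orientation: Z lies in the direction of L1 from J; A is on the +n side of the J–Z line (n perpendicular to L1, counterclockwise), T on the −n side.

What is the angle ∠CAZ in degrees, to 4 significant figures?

6.613°

Tangency of A1 to both parallel lines with radius 4.9 puts A and T at J ± 4.9·n: A = (2.845, 3.989), T = (-2.845, -3.989). Equal radii place S and C the same way about Z: S = Z + 4.9·n = (36.31, -19.88), C = Z − 4.9·n = (30.61, -27.86). Then cos ∠CAZ = AC·AZ / (|AC||AZ|), giving 6.613°.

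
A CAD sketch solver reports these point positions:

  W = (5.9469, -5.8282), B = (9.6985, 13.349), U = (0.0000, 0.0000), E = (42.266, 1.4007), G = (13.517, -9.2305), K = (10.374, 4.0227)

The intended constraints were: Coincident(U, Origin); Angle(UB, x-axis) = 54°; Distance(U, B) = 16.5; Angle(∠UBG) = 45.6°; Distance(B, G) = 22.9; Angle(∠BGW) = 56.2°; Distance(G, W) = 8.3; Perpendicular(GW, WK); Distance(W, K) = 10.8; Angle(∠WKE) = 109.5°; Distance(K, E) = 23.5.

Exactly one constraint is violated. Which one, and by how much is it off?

Distance(K, E) = 23.5 — off by 8.50.

U = (0.00, 0.00) ✓; UB at 54.00° ✓; |UB| = 16.50 ✓; ∠UBG = 45.60° ✓; |BG| = 22.90 ✓; ∠BGW = 56.20° ✓; |GW| = 8.300 ✓; ∠(GW, WK) = 90.00° ✓; |WK| = 10.80 ✓; ∠WKE = 109.5° ✓; |KE| = 32.00 ✗.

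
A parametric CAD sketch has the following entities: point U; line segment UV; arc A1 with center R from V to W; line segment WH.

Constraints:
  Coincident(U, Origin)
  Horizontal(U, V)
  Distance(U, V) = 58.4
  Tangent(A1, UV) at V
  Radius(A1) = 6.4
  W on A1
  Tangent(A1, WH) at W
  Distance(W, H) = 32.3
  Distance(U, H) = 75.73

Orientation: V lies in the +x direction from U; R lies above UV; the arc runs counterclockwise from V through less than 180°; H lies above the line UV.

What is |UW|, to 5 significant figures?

65.108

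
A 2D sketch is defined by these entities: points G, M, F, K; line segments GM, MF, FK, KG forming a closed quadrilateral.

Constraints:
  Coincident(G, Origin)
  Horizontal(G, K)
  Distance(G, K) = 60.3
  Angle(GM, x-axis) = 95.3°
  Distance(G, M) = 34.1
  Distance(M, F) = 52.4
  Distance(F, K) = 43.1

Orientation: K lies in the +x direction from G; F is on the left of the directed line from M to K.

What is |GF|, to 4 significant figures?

63.99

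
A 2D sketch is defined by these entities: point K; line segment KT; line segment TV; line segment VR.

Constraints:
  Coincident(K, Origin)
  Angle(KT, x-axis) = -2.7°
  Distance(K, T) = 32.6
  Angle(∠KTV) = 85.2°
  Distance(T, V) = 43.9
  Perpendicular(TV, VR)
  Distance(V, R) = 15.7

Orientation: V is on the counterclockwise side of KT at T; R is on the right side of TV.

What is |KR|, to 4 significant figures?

63.38

K is at the origin; KT runs at -2.7° with length 32.6, so T = 32.6·(cos -2.7°, sin -2.7°) = (32.56, -1.536). ∠KTV = 85.2°, so TV runs at -2.7° + (180° − 85.2°) = 92.10° from the x-axis; with |TV| = 43.9, V = T + 43.9·(cos 92.10°, sin 92.10°) = (30.96, 42.33). TV ⟂ VR; with |VR| = 15.7 on the right of TV, R = V + 15.7·(0.9993, 0.03664) = (46.64, 42.91). Then |KR| = |R − K| = 63.38.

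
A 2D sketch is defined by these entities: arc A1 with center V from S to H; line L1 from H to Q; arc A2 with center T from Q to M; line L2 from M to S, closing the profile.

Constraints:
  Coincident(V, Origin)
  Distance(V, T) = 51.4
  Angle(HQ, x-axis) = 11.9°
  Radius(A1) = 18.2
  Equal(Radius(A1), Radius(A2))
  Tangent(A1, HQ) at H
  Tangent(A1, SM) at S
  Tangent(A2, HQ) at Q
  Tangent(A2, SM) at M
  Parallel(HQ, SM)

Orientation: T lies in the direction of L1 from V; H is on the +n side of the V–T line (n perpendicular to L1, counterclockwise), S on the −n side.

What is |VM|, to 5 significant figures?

54.527

Tangency of A1 to both parallel lines with radius 18.2 puts H and S at V ± 18.2·n: H = (-3.7529, 17.809), S = (3.7529, -17.809). Equal radii place Q and M the same way about T: Q = T + 18.2·n = (46.542, 28.408), M = T − 18.2·n = (54.048, -7.2100). Then |VM| = |M − V| = 54.527.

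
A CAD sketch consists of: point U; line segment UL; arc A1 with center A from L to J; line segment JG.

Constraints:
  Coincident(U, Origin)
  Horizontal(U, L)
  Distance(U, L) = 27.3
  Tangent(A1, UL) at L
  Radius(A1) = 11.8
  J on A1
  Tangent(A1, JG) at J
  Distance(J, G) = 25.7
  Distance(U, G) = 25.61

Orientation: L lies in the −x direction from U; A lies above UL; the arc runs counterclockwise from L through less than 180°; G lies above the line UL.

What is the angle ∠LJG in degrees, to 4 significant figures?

153.2°

Checks: |AJ| = 11.80 ✓; ∠(AJ, JG) = 90.00° ✓; |JG| = 25.70 ✓; |UG| = 25.61 ✓.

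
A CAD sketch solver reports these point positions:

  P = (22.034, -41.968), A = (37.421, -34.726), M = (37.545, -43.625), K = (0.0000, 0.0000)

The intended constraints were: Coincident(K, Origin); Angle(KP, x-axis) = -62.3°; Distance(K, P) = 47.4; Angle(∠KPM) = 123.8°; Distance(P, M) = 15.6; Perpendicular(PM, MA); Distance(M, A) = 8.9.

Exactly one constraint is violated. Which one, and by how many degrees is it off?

Perpendicular(PM, MA) — off by 6.90°.

K = (0.00, 0.00) ✓; KP at -62.30° ✓; |KP| = 47.40 ✓; ∠KPM = 123.8° ✓; |PM| = 15.60 ✓; ∠(PM, MA) = 96.90° ✗; |MA| = 8.900 ✓.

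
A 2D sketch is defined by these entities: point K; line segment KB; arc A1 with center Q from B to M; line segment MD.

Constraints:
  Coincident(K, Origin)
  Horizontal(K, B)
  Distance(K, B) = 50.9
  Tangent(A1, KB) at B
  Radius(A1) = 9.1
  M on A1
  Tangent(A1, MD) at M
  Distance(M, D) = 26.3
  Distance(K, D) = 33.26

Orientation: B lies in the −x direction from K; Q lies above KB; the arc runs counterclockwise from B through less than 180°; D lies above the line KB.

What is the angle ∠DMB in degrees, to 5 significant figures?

157.76°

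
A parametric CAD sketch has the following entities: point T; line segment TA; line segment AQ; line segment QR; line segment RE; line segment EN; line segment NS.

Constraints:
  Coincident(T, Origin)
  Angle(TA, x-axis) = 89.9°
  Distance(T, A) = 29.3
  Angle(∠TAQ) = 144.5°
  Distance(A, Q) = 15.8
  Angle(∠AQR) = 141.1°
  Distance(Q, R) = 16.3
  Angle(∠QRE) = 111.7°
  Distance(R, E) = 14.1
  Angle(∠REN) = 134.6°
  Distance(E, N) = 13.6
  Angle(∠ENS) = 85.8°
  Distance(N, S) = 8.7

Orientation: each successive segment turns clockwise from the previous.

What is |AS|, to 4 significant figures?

23.67

T is at the origin; TA runs at 89.9° with length 29.3, so A = (0.05114, 29.30). ∠TAQ = 144.5° gives AQ at 54.40° from the x-axis; with |AQ| = 15.8, Q = (9.249, 42.15). ∠AQR = 141.1° gives QR at 15.50° from the x-axis; with |QR| = 16.3, R = (24.96, 46.50). ∠QRE = 111.7° gives RE at -52.80° from the x-axis; with |RE| = 14.1, E = (33.48, 35.27). ∠REN = 134.6° gives EN at -98.20° from the x-axis; with |EN| = 13.6, N = (31.54, 21.81). ∠ENS = 85.8° gives NS at 167.6° from the x-axis; with |NS| = 8.7, S = (23.04, 23.68). Then |AS| = |S − A| = 23.67.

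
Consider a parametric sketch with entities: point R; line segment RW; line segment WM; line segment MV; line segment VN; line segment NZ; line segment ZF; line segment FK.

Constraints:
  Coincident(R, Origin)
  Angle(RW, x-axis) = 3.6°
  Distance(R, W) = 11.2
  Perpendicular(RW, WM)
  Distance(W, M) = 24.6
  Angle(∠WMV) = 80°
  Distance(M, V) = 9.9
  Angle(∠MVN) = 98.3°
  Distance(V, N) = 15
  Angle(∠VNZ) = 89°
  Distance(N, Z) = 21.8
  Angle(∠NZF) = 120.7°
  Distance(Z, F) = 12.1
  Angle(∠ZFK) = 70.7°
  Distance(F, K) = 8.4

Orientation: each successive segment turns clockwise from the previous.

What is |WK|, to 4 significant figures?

23.08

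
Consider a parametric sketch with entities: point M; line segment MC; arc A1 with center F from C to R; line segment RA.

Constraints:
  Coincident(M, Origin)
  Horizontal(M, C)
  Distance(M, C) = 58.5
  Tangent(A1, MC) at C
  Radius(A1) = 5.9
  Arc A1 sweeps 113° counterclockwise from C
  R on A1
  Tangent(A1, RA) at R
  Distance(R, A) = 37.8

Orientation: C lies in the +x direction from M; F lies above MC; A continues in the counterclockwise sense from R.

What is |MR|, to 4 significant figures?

64.46

M is at the origin; MC is horizontal with |MC| = 58.5 and C on the +x side, so C = (58.50, 0.000). Tangency of A1 to MC means the radius FC is perpendicular to MC, so F = C + (0, 5.9) = (58.50, 5.900). On A1, C sits at bearing -90° from F; a 113° counterclockwise sweep puts R at bearing 23°, so R = F + 5.9·(cos 23°, sin 23°) = (63.93, 8.205). Then |MR| = |R − M| = 64.46.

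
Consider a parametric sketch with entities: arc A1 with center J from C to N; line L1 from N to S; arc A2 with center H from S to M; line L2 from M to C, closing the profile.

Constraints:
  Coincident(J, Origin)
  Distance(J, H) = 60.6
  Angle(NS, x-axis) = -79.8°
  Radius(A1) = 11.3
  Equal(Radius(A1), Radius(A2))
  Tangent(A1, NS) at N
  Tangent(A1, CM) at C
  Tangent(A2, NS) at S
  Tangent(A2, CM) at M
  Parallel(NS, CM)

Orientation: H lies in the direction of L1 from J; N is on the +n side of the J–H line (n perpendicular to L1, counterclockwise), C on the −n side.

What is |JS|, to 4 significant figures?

61.64

The slot axis is L1's direction at -79.8°, so u = (cos -79.8°, sin -79.8°) = (0.1771, -0.9842) and n = (−sin -79.8°, cos -79.8°) = (0.9842, 0.1771). J is at the origin and H lies 60.6 along u from J, so H = 60.6·u = (10.73, -59.64). Tangency of A1 to both parallel lines with radius 11.3 puts N and C at J ± 11.3·n: N = (11.12, 2.001), C = (-11.12, -2.001). Equal radii place S and M the same way about H: S = H + 11.3·n = (21.85, -57.64), M = H − 11.3·n = (-0.3901, -61.64). Then |JS| = |S − J| = 61.64.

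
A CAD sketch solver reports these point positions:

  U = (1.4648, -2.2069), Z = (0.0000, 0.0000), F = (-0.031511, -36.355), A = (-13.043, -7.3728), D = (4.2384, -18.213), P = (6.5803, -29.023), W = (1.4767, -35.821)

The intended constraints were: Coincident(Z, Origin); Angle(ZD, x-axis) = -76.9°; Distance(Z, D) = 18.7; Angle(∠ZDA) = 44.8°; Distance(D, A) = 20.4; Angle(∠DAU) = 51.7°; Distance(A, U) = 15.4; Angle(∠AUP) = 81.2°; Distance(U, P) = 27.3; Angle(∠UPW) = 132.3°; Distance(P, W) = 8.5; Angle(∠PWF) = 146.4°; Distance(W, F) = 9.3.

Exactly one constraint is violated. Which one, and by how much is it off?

Distance(W, F) = 9.3 — off by 7.70.

Z = (0.00, 0.00) ✓; ZD at -76.90° ✓; |ZD| = 18.70 ✓; ∠ZDA = 44.80° ✓; |DA| = 20.40 ✓; ∠DAU = 51.70° ✓; |AU| = 15.40 ✓; ∠AUP = 81.20° ✓; |UP| = 27.30 ✓; ∠UPW = 132.3° ✓; |PW| = 8.501 ✓; ∠PWF = 146.4° ✓; |WF| = 1.600 ✗.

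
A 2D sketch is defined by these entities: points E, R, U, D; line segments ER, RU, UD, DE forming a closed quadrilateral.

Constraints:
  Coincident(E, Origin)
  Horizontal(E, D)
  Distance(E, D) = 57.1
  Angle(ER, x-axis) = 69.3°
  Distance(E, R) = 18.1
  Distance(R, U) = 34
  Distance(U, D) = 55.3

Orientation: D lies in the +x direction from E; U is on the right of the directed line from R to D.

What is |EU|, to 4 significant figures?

17.60

Checks: |RU| = 34.00 ✓; |UD| = 55.30 ✓.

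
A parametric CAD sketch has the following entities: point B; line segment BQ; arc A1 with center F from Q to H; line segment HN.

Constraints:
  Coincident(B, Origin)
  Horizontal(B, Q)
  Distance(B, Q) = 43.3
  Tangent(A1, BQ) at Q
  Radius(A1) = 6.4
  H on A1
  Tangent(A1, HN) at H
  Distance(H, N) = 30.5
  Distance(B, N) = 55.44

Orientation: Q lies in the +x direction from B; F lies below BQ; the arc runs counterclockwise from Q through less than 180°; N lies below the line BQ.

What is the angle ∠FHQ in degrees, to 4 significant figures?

41.32°

Checks: B.y = 0.00, Q.y = 0.00 ✓; |FH| = 6.400 ✓; ∠(FH, HN) = 90.00° ✓; |HN| = 30.50 ✓; |BN| = 55.44 ✓.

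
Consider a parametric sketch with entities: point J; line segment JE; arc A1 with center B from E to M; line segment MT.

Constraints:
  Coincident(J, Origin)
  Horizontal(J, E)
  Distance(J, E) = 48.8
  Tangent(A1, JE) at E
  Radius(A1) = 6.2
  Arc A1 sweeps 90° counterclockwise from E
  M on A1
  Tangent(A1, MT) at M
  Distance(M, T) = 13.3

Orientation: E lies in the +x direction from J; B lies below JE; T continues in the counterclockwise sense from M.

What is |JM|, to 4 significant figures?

43.05

J is at the origin; JE is horizontal with |JE| = 48.8 and E on the +x side, so E = (48.80, 0.000). A1 meets JE tangentially, so BE is at right angles to JE, so B = E + (0, -6.2) = (48.80, -6.200). On A1, E sits at bearing 90° from B; a 90° counterclockwise sweep puts M at bearing 180°, so M = B + 6.2·(cos 180°, sin 180°) = (42.60, -6.200). Then |JM| = |M − J| = 43.05.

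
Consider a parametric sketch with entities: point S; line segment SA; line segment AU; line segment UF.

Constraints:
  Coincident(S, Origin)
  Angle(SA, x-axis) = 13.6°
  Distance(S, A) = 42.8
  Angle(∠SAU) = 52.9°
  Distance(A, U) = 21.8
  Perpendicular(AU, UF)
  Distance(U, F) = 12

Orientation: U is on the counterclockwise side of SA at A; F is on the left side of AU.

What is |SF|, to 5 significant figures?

22.498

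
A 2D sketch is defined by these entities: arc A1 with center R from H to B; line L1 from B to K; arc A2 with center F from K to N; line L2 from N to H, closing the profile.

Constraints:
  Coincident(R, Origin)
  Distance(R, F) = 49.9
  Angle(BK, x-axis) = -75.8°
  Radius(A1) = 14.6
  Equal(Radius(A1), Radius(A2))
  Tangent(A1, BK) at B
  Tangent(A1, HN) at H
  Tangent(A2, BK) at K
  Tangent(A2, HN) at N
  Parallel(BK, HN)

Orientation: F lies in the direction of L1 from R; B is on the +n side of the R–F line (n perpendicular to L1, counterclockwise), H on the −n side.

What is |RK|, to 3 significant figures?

52.0

The slot axis is L1's direction at -75.8°, so u = (cos -75.8°, sin -75.8°) = (0.245, -0.969) and n = (−sin -75.8°, cos -75.8°) = (0.969, 0.245). R is at the origin and F lies 49.9 along u from R, so F = 49.9·u = (12.2, -48.4). Tangency of A1 to both parallel lines with radius 14.6 puts B and H at R ± 14.6·n: B = (14.2, 3.58), H = (-14.2, -3.58). Equal radii place K and N the same way about F: K = F + 14.6·n = (26.4, -44.8), N = F − 14.6·n = (-1.91, -52.0). Then |RK| = |K − R| = 52.0.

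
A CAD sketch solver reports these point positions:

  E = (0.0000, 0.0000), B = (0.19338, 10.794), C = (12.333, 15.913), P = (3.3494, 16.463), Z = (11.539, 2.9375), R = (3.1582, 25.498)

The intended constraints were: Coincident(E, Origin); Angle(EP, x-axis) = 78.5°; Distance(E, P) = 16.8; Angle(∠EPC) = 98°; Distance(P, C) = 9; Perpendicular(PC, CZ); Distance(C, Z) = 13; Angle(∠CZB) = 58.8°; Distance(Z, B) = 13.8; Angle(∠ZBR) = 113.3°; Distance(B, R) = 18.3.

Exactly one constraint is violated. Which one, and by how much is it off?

Distance(B, R) = 18.3 — off by 3.30.

E = (0.00, 0.00) ✓; EP at 78.50° ✓; |EP| = 16.80 ✓; ∠EPC = 98.00° ✓; |PC| = 9.000 ✓; ∠(PC, CZ) = 90.00° ✓; |CZ| = 13.00 ✓; ∠CZB = 58.80° ✓; |ZB| = 13.80 ✓; ∠ZBR = 113.3° ✓; |BR| = 15.00 ✗.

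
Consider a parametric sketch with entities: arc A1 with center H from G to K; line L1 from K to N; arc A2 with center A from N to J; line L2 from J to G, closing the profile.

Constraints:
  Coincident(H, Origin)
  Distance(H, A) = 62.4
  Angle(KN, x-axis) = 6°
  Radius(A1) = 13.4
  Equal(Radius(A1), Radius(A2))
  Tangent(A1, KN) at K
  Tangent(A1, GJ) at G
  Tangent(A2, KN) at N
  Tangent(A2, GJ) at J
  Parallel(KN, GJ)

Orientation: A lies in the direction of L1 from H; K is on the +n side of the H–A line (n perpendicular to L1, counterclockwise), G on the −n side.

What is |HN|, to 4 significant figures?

63.82

The slot axis is L1's direction at 6.0°, so u = (cos 6.0°, sin 6.0°) = (0.9945, 0.1045) and n = (−sin 6.0°, cos 6.0°) = (-0.1045, 0.9945). H is at the origin and A lies 62.4 along u from H, so A = 62.4·u = (62.06, 6.523). Tangency of A1 to both parallel lines with radius 13.4 puts K and G at H ± 13.4·n: K = (-1.401, 13.33), G = (1.401, -13.33). Equal radii place N and J the same way about A: N = A + 13.4·n = (60.66, 19.85), J = A − 13.4·n = (63.46, -6.804). Then |HN| = |N − H| = 63.82.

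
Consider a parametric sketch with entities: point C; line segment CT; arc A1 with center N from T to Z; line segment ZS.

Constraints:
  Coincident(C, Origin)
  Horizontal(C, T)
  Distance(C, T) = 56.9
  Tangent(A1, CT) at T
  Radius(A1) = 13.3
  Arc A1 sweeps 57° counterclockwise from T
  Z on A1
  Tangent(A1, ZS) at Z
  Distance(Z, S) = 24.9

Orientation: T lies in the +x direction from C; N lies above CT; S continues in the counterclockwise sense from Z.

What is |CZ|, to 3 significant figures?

68.3

C is at the origin; C and T share the same y with |CT| = 56.9 and T on the +x side, so T = (56.9, 0.00). Tangency of A1 to CT means the radius NT is perpendicular to CT, so N = T + (0, 13.3) = (56.9, 13.3). On A1, T sits at bearing -90° from N; a 57° counterclockwise sweep puts Z at bearing -33°, so Z = N + 13.3·(cos -33°, sin -33°) = (68.1, 6.06). Then |CZ| = |Z − C| = 68.3.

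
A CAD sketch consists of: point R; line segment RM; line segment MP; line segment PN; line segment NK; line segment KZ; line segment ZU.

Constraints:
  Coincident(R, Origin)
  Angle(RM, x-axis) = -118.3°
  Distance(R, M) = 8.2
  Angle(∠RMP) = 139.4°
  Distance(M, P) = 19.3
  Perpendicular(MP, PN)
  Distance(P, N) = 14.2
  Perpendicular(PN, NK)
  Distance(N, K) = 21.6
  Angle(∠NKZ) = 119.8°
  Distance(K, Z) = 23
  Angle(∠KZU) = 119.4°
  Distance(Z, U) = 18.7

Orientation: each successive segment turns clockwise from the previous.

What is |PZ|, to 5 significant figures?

33.529

PN ⟂ NK, so NK runs at 21.100°; with |NK| = 21.6, K = (-6.8537, 6.8560). ∠NKZ = 119.8° gives KZ at -39.100° from the x-axis; with |KZ| = 23.0, Z = (10.995, -7.6495). Then |PZ| = |Z − P| = 33.529.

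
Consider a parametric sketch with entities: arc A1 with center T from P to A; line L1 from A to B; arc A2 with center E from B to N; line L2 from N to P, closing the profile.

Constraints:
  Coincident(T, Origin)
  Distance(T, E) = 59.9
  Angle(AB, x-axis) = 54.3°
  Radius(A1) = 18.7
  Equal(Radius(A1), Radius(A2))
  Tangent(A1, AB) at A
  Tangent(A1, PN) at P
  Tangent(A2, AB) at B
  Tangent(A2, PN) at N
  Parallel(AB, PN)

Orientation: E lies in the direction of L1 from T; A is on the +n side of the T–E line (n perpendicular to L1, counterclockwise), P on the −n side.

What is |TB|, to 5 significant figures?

62.751

The slot axis is L1's direction at 54.3°, so u = (cos 54.3°, sin 54.3°) = (0.58354, 0.81208) and n = (−sin 54.3°, cos 54.3°) = (-0.81208, 0.58354). T is at the origin and E lies 59.9 along u from T, so E = 59.9·u = (34.954, 48.644). Tangency of A1 to both parallel lines with radius 18.7 puts A and P at T ± 18.7·n: A = (-15.186, 10.912), P = (15.186, -10.912). Equal radii place B and N the same way about E: B = E + 18.7·n = (19.768, 59.556), N = E − 18.7·n = (50.140, 37.732). Then |TB| = |B − T| = 62.751.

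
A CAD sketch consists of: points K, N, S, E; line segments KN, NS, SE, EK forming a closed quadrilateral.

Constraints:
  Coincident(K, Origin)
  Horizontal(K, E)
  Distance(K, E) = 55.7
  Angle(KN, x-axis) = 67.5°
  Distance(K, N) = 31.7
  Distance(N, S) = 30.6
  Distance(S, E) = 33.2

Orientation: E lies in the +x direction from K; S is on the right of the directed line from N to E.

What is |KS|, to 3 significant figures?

22.5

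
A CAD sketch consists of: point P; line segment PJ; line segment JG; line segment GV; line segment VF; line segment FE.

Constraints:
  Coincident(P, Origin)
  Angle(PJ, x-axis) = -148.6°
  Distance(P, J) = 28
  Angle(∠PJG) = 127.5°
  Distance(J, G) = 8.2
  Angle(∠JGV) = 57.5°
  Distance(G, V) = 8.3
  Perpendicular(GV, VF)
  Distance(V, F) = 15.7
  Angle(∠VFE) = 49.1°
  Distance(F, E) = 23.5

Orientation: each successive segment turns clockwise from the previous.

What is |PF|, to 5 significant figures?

24.824

P is at the origin; PJ runs at -148.6° with length 28.0, so J = (-23.899, -14.588). ∠PJG = 127.5° gives JG at 158.90° from the x-axis; with |JG| = 8.2, G = (-31.550, -11.636). ∠JGV = 57.5° gives GV at 36.400° from the x-axis; with |GV| = 8.3, V = (-24.869, -6.7109). The perpendicularity gives VF at right angles to GV, so VF runs at -53.600°; with |VF| = 15.7, F = (-15.552, -19.348). Then |PF| = |F − P| = 24.824.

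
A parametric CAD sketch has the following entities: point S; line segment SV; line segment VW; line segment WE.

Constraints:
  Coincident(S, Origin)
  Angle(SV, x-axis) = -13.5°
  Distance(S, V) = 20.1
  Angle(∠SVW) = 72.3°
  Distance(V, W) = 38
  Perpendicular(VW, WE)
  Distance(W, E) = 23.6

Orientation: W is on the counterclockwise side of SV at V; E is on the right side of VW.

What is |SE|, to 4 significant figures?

53.33

S is at the origin; SV runs at -13.5° with length 20.1, so V = 20.1·(cos -13.5°, sin -13.5°) = (19.54, -4.692). ∠SVW = 72.3°, so VW runs at -13.5° + (180° − 72.3°) = 94.20° from the x-axis; with |VW| = 38.0, W = V + 38.0·(cos 94.20°, sin 94.20°) = (16.76, 33.21). VW ⟂ WE; with |WE| = 23.6 on the right of VW, E = W + 23.6·(0.9973, 0.07324) = (40.30, 34.93). Then |SE| = |E − S| = 53.33.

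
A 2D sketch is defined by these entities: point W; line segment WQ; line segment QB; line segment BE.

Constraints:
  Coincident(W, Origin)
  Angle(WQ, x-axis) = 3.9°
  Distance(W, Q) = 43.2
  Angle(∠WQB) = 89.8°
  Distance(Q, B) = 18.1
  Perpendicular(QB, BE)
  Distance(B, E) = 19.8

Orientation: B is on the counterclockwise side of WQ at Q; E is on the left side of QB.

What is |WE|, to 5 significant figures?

29.491

W is at the origin; WQ runs at 3.9° with length 43.2, so Q = 43.2·(cos 3.9°, sin 3.9°) = (43.100, 2.9383). ∠WQB = 89.8°, so QB runs at 3.9° + (180° − 89.8°) = 94.100° from the x-axis; with |QB| = 18.1, B = Q + 18.1·(cos 94.100°, sin 94.100°) = (41.806, 20.992). QB is perpendicular to BE; with |BE| = 19.8 on the left of QB, E = B + 19.8·(-0.99744, -0.071497) = (22.057, 19.576). Then |WE| = |E − W| = 29.491.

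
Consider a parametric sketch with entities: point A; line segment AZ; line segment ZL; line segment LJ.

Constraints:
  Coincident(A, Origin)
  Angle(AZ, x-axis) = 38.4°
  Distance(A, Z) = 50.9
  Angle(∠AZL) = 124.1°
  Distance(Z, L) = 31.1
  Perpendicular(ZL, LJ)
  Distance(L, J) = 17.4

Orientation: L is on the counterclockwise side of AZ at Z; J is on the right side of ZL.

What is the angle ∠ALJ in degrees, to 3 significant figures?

125°

A is at the origin; AZ runs at 38.4° with length 50.9, so Z = 50.9·(cos 38.4°, sin 38.4°) = (39.9, 31.6). ∠AZL = 124.1°, so ZL runs at 38.4° + (180° − 124.1°) = 94.3° from the x-axis; with |ZL| = 31.1, L = Z + 31.1·(cos 94.3°, sin 94.3°) = (37.6, 62.6). ZL ⟂ LJ; with |LJ| = 17.4 on the right of ZL, J = L + 17.4·(0.997, 0.0750) = (54.9, 63.9). Then cos ∠ALJ = LA·LJ / (|LA||LJ|), giving 125°.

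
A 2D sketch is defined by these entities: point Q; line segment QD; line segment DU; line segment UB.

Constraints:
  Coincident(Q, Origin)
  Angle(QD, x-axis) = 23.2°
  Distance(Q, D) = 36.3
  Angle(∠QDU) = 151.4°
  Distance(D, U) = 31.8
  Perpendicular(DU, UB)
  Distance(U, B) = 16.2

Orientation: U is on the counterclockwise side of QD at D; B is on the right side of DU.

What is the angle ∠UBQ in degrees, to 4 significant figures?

62.20°

Q is at the origin; QD runs at 23.2° with length 36.3, so D = 36.3·(cos 23.2°, sin 23.2°) = (33.36, 14.30). ∠QDU = 151.4°, so DU runs at 23.2° + (180° − 151.4°) = 51.80° from the x-axis; with |DU| = 31.8, U = D + 31.8·(cos 51.80°, sin 51.80°) = (53.03, 39.29). DU is perpendicular to UB; with |UB| = 16.2 on the right of DU, B = U + 16.2·(0.7859, -0.6184) = (65.76, 29.27). Then cos ∠UBQ = BU·BQ / (|BU||BQ|), giving 62.20°.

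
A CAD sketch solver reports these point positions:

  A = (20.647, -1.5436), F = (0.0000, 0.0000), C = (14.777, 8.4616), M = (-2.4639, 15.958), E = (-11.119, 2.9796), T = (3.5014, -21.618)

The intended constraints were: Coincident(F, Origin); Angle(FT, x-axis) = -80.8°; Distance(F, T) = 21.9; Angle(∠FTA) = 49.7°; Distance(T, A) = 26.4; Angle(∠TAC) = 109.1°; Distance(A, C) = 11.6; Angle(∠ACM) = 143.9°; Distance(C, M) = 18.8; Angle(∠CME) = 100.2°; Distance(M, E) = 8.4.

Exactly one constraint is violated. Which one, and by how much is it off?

Distance(M, E) = 8.4 — off by 7.20.

F = (0.00, 0.00) ✓; FT at -80.80° ✓; |FT| = 21.90 ✓; ∠FTA = 49.70° ✓; |TA| = 26.40 ✓; ∠TAC = 109.1° ✓; |AC| = 11.60 ✓; ∠ACM = 143.9° ✓; |CM| = 18.80 ✓; ∠CME = 100.2° ✓; |ME| = 15.60 ✗.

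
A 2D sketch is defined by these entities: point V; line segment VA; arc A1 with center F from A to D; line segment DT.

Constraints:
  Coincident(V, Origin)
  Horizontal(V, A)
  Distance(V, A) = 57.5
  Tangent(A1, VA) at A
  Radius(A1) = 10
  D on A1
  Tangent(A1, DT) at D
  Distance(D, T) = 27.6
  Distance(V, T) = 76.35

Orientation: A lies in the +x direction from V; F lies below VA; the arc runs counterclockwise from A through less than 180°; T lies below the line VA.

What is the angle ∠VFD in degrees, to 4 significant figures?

47.02°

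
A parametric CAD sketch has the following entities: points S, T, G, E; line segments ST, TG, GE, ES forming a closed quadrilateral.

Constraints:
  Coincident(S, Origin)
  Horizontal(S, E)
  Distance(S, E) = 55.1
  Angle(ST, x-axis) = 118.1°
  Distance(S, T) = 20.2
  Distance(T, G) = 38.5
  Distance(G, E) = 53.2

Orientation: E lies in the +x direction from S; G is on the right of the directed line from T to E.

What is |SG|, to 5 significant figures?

18.530

Checks: |TG| = 38.50 ✓; |GE| = 53.20 ✓.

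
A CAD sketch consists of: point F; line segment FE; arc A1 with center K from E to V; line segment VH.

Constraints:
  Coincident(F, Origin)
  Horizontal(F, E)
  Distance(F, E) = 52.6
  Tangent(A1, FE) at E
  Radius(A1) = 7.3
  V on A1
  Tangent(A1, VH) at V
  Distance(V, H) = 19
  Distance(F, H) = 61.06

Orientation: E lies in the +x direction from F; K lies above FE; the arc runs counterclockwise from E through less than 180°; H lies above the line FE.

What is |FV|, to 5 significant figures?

60.345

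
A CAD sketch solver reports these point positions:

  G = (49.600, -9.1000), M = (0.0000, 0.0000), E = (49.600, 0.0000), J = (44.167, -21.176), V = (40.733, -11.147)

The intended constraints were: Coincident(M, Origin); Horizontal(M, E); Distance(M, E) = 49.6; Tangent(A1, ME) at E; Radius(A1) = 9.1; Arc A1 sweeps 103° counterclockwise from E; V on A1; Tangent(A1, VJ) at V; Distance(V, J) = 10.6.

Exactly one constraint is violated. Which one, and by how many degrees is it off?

Tangent(A1, VJ) at V — off by 5.90°.

M = (0.00, 0.00) ✓; M.y = 0.00, E.y = 0.00 ✓; |ME| = 49.60 ✓; ∠(GE, EM) = 90.00° ✓; |GE| = 9.100 ✓; bearing(G→V) − bearing(G→E) = 103.0° ✓; |GV| = 9.100 ✓; ∠(GV, VJ) = 84.10° ✗; |VJ| = 10.60 ✓.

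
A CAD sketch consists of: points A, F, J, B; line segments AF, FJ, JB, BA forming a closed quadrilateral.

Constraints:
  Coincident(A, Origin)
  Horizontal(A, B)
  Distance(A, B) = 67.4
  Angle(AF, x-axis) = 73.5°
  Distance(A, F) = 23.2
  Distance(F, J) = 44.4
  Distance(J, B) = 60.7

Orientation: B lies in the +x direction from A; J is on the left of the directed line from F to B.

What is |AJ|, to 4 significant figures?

65.64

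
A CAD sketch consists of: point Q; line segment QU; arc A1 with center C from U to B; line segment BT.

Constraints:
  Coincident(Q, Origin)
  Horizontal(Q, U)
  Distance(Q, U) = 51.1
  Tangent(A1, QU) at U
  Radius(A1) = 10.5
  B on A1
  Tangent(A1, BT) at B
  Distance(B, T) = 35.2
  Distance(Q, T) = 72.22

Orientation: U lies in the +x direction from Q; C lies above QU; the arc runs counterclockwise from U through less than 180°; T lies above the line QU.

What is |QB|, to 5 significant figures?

62.667

Q is at the origin; QU is horizontal with |QU| = 51.1 and U on the +x side, so U = (51.100, 0.0000). Since A1 is tangent to QU there, CU ⟂ QU, so C = U + (0, 10.5) = (51.100, 10.500). Since CB ⟂ BT (tangency), |CT| = √(10.5² + 35.2²) = 36.733 regardless of where B sits on A1. So T lies on both circle(Q, 72.22) and circle(C, 36.733); the above-QU intersection is T = (54.794, 47.046). B is the foot of the tangent from T: B = (61.413, 12.474).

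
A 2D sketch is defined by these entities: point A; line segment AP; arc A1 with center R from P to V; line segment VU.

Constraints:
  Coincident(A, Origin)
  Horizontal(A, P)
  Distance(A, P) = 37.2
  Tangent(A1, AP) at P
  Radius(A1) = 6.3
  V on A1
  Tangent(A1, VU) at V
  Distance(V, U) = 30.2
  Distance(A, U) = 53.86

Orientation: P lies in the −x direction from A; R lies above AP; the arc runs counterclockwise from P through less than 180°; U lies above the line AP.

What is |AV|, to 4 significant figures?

32.12

Checks: |RV| = 6.300 ✓; ∠(RV, VU) = 90.00° ✓; |VU| = 30.20 ✓; |AU| = 53.86 ✓.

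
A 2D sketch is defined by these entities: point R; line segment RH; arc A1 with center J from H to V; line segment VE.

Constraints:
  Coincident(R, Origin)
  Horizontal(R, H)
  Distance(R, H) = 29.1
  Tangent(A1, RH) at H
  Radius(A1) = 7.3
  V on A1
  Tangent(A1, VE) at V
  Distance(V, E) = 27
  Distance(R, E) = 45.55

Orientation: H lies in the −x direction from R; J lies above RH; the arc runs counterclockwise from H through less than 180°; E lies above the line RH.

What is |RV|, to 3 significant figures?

23.9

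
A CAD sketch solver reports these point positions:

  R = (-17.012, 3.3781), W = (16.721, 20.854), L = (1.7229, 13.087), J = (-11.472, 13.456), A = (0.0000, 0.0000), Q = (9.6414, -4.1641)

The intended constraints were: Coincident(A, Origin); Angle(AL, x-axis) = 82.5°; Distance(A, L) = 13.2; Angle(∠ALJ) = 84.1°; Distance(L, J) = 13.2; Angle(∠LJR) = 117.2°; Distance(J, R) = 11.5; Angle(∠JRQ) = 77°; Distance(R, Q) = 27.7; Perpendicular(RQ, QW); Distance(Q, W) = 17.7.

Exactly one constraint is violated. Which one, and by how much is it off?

Distance(Q, W) = 17.7 — off by 8.30.

A = (0.00, 0.00) ✓; AL at 82.50° ✓; |AL| = 13.20 ✓; ∠ALJ = 84.10° ✓; |LJ| = 13.20 ✓; ∠LJR = 117.2° ✓; |JR| = 11.50 ✓; ∠JRQ = 77.00° ✓; |RQ| = 27.70 ✓; ∠(RQ, QW) = 90.00° ✓; |QW| = 26.00 ✗.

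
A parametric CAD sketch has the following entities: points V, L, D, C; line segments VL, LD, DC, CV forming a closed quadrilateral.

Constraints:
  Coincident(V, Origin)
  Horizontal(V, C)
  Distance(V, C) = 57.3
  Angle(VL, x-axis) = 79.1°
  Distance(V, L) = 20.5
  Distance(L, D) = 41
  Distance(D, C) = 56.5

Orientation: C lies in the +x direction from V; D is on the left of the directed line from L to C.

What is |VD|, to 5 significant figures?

59.430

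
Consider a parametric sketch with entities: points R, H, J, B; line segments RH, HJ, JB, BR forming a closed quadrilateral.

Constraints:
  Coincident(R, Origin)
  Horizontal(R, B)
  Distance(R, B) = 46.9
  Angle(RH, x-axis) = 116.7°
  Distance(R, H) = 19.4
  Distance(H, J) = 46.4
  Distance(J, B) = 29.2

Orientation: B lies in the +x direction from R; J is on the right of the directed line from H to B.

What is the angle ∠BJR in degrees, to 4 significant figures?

109.3°

Checks: |HJ| = 46.40 ✓; |JB| = 29.20 ✓.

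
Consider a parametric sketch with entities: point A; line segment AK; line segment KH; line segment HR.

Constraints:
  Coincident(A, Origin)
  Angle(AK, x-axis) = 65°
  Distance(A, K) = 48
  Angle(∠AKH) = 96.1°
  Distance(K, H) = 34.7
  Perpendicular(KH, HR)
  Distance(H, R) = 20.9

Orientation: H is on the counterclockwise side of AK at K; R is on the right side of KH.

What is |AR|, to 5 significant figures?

79.334

∠AKH = 96.1°, so KH runs at 65.0° + (180° − 96.1°) = 148.90° from the x-axis; with |KH| = 34.7, H = K + 34.7·(cos 148.90°, sin 148.90°) = (-9.4268, 61.426). KH is perpendicular to HR; with |HR| = 20.9 on the right of KH, R = H + 20.9·(0.51653, 0.85627) = (1.3688, 79.322). Then |AR| = |R − A| = 79.334.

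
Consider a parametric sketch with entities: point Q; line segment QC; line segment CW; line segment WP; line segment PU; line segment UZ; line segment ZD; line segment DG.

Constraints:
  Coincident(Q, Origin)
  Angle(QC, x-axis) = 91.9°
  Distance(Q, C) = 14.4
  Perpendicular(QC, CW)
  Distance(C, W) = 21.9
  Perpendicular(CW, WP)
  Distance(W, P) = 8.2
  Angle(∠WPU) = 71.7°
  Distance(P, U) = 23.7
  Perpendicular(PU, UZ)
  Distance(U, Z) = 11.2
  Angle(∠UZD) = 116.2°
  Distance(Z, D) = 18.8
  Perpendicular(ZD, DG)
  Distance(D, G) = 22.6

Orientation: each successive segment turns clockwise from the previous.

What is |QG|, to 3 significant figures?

25.0

Q is at the origin; QC runs at 91.9° with length 14.4, so C = (-0.477, 14.4). QC ⟂ CW, so CW runs at 1.90°; with |CW| = 21.9, W = (21.4, 15.1). The perpendicularity gives WP at right angles to CW, so WP runs at -88.1°; with |WP| = 8.2, P = (21.7, 6.92). ∠WPU = 71.7° gives PU at 164° from the x-axis; with |PU| = 23.7, U = (-1.05, 13.6). The perpendicularity gives UZ at right angles to PU, so UZ runs at 73.6°; with |UZ| = 11.2, Z = (2.11, 24.4). ∠UZD = 116.2° gives ZD at 9.80° from the x-axis; with |ZD| = 18.8, D = (20.6, 27.6). The perpendicularity gives DG at right angles to ZD, so DG runs at -80.2°; with |DG| = 22.6, G = (24.5, 5.29). Then |QG| = |G − Q| = 25.0.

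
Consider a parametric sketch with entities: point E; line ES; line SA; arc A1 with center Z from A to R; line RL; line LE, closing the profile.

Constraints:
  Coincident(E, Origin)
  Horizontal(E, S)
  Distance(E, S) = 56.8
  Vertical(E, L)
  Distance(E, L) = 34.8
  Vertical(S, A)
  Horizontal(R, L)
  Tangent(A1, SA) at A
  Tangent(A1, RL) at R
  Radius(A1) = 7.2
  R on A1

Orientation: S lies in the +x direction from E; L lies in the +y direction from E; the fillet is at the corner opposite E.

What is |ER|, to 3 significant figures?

60.6

The virtual corner opposite E is at (56.8, 34.8). The tangent condition forces ZA to be normal to SA and the tangent condition forces ZR to be normal to RL, with radius 7.2, so the center Z sits 7.2 in from both sides at Z = (49.6, 27.6). That places the tangent points at A = (56.8, 27.6) on SA and R = (49.6, 34.8) on RL. Then |ER| = |R − E| = 60.6.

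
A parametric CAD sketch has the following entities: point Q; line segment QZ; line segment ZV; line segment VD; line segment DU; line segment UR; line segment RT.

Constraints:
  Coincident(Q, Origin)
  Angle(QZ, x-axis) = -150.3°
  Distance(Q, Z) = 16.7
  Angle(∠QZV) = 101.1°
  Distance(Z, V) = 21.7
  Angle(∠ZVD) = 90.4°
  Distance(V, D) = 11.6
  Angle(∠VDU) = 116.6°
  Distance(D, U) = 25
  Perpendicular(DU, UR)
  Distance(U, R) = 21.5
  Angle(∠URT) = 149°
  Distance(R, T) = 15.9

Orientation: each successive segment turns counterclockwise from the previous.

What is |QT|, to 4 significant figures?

29.07

DU is perpendicular to UR, so UR runs at 171.6°; with |UR| = 21.5, R = (-14.18, 2.655). ∠URT = 149.0° gives RT at -157.4° from the x-axis; with |RT| = 15.9, T = (-28.86, -3.455). Then |QT| = |T − Q| = 29.07.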